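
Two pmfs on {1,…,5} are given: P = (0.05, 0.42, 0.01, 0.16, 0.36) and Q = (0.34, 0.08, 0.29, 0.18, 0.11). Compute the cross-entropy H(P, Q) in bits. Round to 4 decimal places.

H(P,Q) = −Σ p·log₂ q.
  −0.05·log₂(0.34) = 0.07782
  −0.42·log₂(0.08) = 1.53042
  −0.01·log₂(0.29) = 0.01786
  −0.16·log₂(0.18) = 0.39583
  −0.36·log₂(0.11) = 1.14639
H(P,Q) = 3.1683 bits.

3.1683 bits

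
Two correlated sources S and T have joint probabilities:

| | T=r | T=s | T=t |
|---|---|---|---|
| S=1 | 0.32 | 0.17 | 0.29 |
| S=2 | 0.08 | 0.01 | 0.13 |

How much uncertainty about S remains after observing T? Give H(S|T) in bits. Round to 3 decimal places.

0.719 bits

Marginals: p(S) = (0.7800, 0.2200), p(T) = (0.4000, 0.1800, 0.4200).
H(S|T) = Σ p(T) · H(S|T=·).
  T=r: p=0.4000, H(S|T=r) = 0.7219
  T=s: p=0.1800, H(S|T=s) = 0.3095
  T=t: p=0.4200, H(S|T=t) = 0.8926
Weighted sum = 0.719 bits.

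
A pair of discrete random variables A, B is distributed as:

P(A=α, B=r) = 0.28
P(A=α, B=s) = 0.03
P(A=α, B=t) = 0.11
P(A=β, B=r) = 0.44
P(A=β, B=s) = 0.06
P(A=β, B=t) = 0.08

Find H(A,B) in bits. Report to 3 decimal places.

H(A,B) = −Σ p(x,y)·log₂ p(x,y) over all 6 cells.
  cell (α,r): −0.28·log₂0.28 = 0.5142
  cell (α,s): −0.03·log₂0.03 = 0.1518
  cell (α,t): −0.11·log₂0.11 = 0.3503
  cell (β,r): −0.44·log₂0.44 = 0.5211
  cell (β,s): −0.06·log₂0.06 = 0.2435
  cell (β,t): −0.08·log₂0.08 = 0.2915
Sum = 2.072 bits.

2.072 bits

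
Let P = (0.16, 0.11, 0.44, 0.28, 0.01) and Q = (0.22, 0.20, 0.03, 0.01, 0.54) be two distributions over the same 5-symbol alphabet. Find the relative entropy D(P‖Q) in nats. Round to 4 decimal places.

D(P‖Q) = Σ p·ln(p/q).
  0.16·ln(0.16/0.22) = -0.05095
  0.11·ln(0.11/0.20) = -0.06576
  0.44·ln(0.44/0.03) = 1.18165
  0.28·ln(0.28/0.01) = 0.93302
  0.01·ln(0.01/0.54) = -0.03989
D(P‖Q) = 1.9581 nats.

1.9581 nats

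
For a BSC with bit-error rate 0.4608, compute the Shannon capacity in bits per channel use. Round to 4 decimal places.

Binary symmetric channel: C = 1 − h₂(ε) where h₂ is the binary entropy function.
h₂(0.4608) = −0.4608·log₂0.4608 − 0.5392·log₂0.5392 = 0.9956.
C = 1 − 0.9956 = 0.0044 bits per channel use.

0.0044 bits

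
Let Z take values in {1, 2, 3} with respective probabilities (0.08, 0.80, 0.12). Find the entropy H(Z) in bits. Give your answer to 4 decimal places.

0.9161 bits

H(Z) = −Σ p·log₂ p.
  −(0.08)·log₂(0.08) = 0.29151
  −(0.80)·log₂(0.80) = 0.25754
  −(0.12)·log₂(0.12) = 0.36707
Sum: 0.29151 + 0.25754 + 0.36707 = 0.9161 bits.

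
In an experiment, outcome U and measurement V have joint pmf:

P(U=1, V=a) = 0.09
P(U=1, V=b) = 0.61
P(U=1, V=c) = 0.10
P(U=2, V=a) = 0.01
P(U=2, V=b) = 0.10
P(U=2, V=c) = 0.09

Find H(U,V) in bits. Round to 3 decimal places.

H(U,V) = −Σ p(x,y)·log₂ p(x,y) over all 6 cells.
  cell (1,a): −0.09·log₂0.09 = 0.3127
  cell (1,b): −0.61·log₂0.61 = 0.4350
  cell (1,c): −0.10·log₂0.10 = 0.3322
  cell (2,a): −0.01·log₂0.01 = 0.0664
  cell (2,b): −0.10·log₂0.10 = 0.3322
  cell (2,c): −0.09·log₂0.09 = 0.3127
Sum = 1.791 bits.

1.791 bits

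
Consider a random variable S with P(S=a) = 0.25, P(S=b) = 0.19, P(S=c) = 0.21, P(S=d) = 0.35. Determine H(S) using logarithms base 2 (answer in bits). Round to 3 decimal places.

1.958 bits

H(S) = −Σ p·log₂ p.
  −(0.25)·log₂(0.25) = 0.5000
  −(0.19)·log₂(0.19) = 0.4552
  −(0.21)·log₂(0.21) = 0.4728
  −(0.35)·log₂(0.35) = 0.5301
Sum: 0.5000 + 0.4552 + 0.4728 + 0.5301 = 1.958 bits.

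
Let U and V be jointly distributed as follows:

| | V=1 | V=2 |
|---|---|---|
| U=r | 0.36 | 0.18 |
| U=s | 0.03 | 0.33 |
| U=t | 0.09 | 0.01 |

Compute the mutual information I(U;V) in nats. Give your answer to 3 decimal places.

Marginals: p(U) = (0.5400, 0.3600, 0.1000), p(V) = (0.4800, 0.5200).
I(U;V) = H(U) + H(V) − H(U,V).
H(U) = 0.9308, H(V) = 0.6923, H(U,V) = 1.4103.
I(U;V) = 0.9308 + 0.6923 − 1.4103 = 0.213 nats.

0.213 nats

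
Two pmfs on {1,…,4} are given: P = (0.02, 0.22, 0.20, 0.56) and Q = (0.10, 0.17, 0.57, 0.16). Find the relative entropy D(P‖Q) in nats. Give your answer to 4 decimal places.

D(P‖Q) = Σ p·ln(p/q).
  0.02·ln(0.02/0.10) = -0.03219
  0.22·ln(0.22/0.17) = 0.05672
  0.20·ln(0.20/0.57) = -0.20946
  0.56·ln(0.56/0.16) = 0.70155
D(P‖Q) = 0.5166 nats.

0.5166 nats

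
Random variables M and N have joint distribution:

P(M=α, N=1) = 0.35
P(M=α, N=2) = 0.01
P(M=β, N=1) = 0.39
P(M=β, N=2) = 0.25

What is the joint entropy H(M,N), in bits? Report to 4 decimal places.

H(M,N) = −Σ p(x,y)·log₂ p(x,y) over all 4 cells.
  cell (α,1): −0.35·log₂0.35 = 0.53010
  cell (α,2): −0.01·log₂0.01 = 0.06644
  cell (β,1): −0.39·log₂0.39 = 0.52980
  cell (β,2): −0.25·log₂0.25 = 0.50000
Sum = 1.6263 bits.

1.6263 bits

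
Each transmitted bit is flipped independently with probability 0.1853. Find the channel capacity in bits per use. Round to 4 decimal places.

0.3085 bits

Binary symmetric channel: C = 1 − h₂(ε) where h₂ is the binary entropy function.
h₂(0.1853) = −0.1853·log₂0.1853 − 0.8147·log₂0.8147 = 0.6915.
C = 1 − 0.6915 = 0.3085 bits per channel use.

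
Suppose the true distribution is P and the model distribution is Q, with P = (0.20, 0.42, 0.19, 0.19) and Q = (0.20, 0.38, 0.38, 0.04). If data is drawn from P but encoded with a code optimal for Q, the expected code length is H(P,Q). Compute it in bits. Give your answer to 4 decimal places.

2.1982 bits

H(P,Q) = −Σ p·log₂ q.
  −0.20·log₂(0.20) = 0.46439
  −0.42·log₂(0.38) = 0.58629
  −0.19·log₂(0.38) = 0.26523
  −0.19·log₂(0.04) = 0.88233
H(P,Q) = 2.1982 bits.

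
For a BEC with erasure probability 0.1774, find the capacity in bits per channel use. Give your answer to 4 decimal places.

Binary erasure channel: capacity C = 1 − ε.
C = 1 − 0.1774 = 0.8226 bits per channel use.

0.8226 bits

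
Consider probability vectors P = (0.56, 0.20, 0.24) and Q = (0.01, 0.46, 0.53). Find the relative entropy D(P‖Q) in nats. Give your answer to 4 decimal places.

1.8975 nats

D(P‖Q) = Σ p·ln(p/q).
  0.56·ln(0.56/0.01) = 2.25420
  0.20·ln(0.20/0.46) = -0.16658
  0.24·ln(0.24/0.53) = -0.19014
D(P‖Q) = 1.8975 nats.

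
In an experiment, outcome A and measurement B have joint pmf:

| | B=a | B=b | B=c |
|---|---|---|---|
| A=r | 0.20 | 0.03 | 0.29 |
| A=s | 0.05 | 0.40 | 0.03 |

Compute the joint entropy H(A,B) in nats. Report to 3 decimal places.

H(A,B) = −Σ p(x,y)·ln p(x,y) over all 6 cells.
  cell (r,a): −0.20·ln0.20 = 0.3219
  cell (r,b): −0.03·ln0.03 = 0.1052
  cell (r,c): −0.29·ln0.29 = 0.3590
  cell (s,a): −0.05·ln0.05 = 0.1498
  cell (s,b): −0.40·ln0.40 = 0.3665
  cell (s,c): −0.03·ln0.03 = 0.1052
Sum = 1.408 nats.

1.408 nats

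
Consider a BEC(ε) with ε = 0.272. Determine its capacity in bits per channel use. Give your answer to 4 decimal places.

0.7280 bits

Binary erasure channel: capacity C = 1 − ε.
C = 1 − 0.272 = 0.7280 bits per channel use.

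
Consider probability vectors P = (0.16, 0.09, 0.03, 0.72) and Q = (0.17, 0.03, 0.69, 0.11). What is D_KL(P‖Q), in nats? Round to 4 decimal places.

1.3478 nats

D(P‖Q) = Σ p·ln(p/q).
  0.16·ln(0.16/0.17) = -0.00970
  0.09·ln(0.09/0.03) = 0.09888
  0.03·ln(0.03/0.69) = -0.09406
  0.72·ln(0.72/0.11) = 1.35272
D(P‖Q) = 1.3478 nats.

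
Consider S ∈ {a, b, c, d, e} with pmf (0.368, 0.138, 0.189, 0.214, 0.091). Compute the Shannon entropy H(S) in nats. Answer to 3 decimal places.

H(S) = −Σ p·ln p.
  −(0.368)·ln(0.368) = 0.3679
  −(0.138)·ln(0.138) = 0.2733
  −(0.189)·ln(0.189) = 0.3149
  −(0.214)·ln(0.214) = 0.3299
  −(0.091)·ln(0.091) = 0.2181
Sum: 0.3679 + 0.2733 + 0.3149 + 0.3299 + 0.2181 = 1.504 nats.

1.504 nats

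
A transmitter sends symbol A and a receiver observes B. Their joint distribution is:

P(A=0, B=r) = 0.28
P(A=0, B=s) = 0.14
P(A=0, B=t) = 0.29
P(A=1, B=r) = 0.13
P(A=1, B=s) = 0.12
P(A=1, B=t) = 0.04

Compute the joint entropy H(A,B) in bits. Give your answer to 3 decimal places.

H(A,B) = −Σ p(x,y)·log₂ p(x,y) over all 6 cells.
  cell (0,r): −0.28·log₂0.28 = 0.5142
  cell (0,s): −0.14·log₂0.14 = 0.3971
  cell (0,t): −0.29·log₂0.29 = 0.5179
  cell (1,r): −0.13·log₂0.13 = 0.3826
  cell (1,s): −0.12·log₂0.12 = 0.3671
  cell (1,t): −0.04·log₂0.04 = 0.1858
Sum = 2.365 bits.

2.365 bits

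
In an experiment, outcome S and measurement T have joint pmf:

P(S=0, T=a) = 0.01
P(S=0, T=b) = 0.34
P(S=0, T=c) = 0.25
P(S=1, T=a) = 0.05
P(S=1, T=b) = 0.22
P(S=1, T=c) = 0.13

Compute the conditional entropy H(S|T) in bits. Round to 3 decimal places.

Marginals: p(S) = (0.6000, 0.4000), p(T) = (0.0600, 0.5600, 0.3800).
H(S|T) = Σ p(T) · H(S|T=·).
  T=a: p=0.0600, H(S|T=a) = 0.6500
  T=b: p=0.5600, H(S|T=b) = 0.9666
  T=c: p=0.3800, H(S|T=c) = 0.9268
Weighted sum = 0.932 bits.

0.932 bits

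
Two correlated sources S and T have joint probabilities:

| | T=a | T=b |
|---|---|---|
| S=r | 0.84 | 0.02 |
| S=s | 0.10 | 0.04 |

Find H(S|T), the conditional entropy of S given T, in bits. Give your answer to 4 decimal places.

Marginals: p(S) = (0.8600, 0.1400), p(T) = (0.9400, 0.0600).
H(S|T) = Σ p(T) · H(S|T=·).
  T=a: p=0.9400, H(S|T=a) = 0.4889
  T=b: p=0.0600, H(S|T=b) = 0.9183
Weighted sum = 0.5147 bits.

0.5147 bits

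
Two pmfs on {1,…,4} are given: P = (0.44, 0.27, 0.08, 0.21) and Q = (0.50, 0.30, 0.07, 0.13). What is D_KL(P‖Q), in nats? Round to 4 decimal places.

D(P‖Q) = Σ p·ln(p/q).
  0.44·ln(0.44/0.50) = -0.05625
  0.27·ln(0.27/0.30) = -0.02845
  0.08·ln(0.08/0.07) = 0.01068
  0.21·ln(0.21/0.13) = 0.10071
D(P‖Q) = 0.0267 nats.

0.0267 nats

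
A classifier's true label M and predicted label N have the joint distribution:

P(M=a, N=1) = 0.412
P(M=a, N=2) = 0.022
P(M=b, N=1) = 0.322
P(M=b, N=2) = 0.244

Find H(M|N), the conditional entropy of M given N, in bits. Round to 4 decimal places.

0.8355 bits

Marginals: p(M) = (0.4340, 0.5660), p(N) = (0.7340, 0.2660).
H(M|N) = Σ p(N) · H(M|N=·).
  N=1: p=0.7340, H(M|N=1) = 0.9891
  N=2: p=0.2660, H(M|N=2) = 0.4116
Weighted sum = 0.8355 bits.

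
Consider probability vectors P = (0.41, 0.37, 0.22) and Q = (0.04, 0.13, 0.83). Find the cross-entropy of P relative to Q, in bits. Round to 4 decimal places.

3.0522 bits

H(P,Q) = −Σ p·log₂ q.
  −0.41·log₂(0.04) = 1.90398
  −0.37·log₂(0.13) = 1.08906
  −0.22·log₂(0.83) = 0.05914
H(P,Q) = 3.0522 bits.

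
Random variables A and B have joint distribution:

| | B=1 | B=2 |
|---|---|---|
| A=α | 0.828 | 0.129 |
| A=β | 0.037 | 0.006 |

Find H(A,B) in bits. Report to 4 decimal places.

H(A,B) = −Σ p(x,y)·log₂ p(x,y) over all 4 cells.
  cell (α,1): −0.828·log₂0.828 = 0.22546
  cell (α,2): −0.129·log₂0.129 = 0.38114
  cell (β,1): −0.037·log₂0.037 = 0.17598
  cell (β,2): −0.006·log₂0.006 = 0.04428
Sum = 0.8269 bits.

0.8269 bits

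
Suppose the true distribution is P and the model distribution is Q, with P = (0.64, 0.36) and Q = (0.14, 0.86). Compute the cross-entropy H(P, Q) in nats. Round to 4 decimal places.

1.3126 nats

H(P,Q) = −Σ p·ln q.
  −0.64·ln(0.14) = 1.25831
  −0.36·ln(0.86) = 0.05430
H(P,Q) = 1.3126 nats.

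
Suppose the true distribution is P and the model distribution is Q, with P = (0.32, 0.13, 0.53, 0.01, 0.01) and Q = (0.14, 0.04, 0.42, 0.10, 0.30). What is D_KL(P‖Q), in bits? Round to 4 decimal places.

0.6983 bits

D(P‖Q) = Σ p·log₂(p/q).
  0.32·log₂(0.32/0.14) = 0.38165
  0.13·log₂(0.13/0.04) = 0.22106
  0.53·log₂(0.53/0.42) = 0.17787
  0.01·log₂(0.01/0.10) = -0.03322
  0.01·log₂(0.01/0.30) = -0.04907
D(P‖Q) = 0.6983 bits.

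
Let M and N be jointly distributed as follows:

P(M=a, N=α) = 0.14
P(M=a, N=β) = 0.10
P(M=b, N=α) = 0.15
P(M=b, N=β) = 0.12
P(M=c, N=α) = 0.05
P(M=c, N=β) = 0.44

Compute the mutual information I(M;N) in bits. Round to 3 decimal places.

0.189 bits

Marginals: p(M) = (0.2400, 0.2700, 0.4900), p(N) = (0.3400, 0.6600).
I(M;N) = Σ p(x,y)·log₂[p(x,y)/(p(x)p(y))].
  (a,α): 0.14·log₂(1.7157) = 0.1090
  (a,β): 0.10·log₂(0.6313) = -0.0664
  (b,α): 0.15·log₂(1.6340) = 0.1063
  (b,β): 0.12·log₂(0.6734) = -0.0685
  (c,α): 0.05·log₂(0.3001) = -0.0868
  (c,β): 0.44·log₂(1.3605) = 0.1954
Sum = 0.189 bits.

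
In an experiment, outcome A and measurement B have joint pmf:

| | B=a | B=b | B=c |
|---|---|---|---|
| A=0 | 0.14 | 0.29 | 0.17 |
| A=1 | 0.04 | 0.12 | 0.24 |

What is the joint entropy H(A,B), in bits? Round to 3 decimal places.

2.397 bits

H(A,B) = −Σ p(x,y)·log₂ p(x,y) over all 6 cells.
  cell (0,a): −0.14·log₂0.14 = 0.3971
  cell (0,b): −0.29·log₂0.29 = 0.5179
  cell (0,c): −0.17·log₂0.17 = 0.4346
  cell (1,a): −0.04·log₂0.04 = 0.1858
  cell (1,b): −0.12·log₂0.12 = 0.3671
  cell (1,c): −0.24·log₂0.24 = 0.4941
Sum = 2.397 bits.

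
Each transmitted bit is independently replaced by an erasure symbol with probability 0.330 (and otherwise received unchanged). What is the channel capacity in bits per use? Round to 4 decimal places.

Binary erasure channel: capacity C = 1 − ε.
C = 1 − 0.330 = 0.6700 bits per channel use.

0.6700 bits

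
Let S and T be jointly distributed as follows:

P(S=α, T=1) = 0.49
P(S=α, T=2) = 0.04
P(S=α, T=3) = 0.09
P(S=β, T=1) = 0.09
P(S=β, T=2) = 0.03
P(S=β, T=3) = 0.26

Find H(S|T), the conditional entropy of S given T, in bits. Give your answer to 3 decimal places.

Chain rule: H(S|T) = H(S,T) − H(T).
Marginals: p(S) = (0.6200, 0.3800), p(T) = (0.5800, 0.0700, 0.3500).
H(S,T) = 1.9724 bits; H(T) = 1.2545 bits.
H(S|T) = 1.9724 − 1.2545 = 0.718 bits.

0.718 bits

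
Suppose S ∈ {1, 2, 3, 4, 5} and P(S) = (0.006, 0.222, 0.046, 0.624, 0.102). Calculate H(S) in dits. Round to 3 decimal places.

H(S) = −Σ p·log₁₀ p.
  −(0.006)·log₁₀(0.006) = 0.0133
  −(0.222)·log₁₀(0.222) = 0.1451
  −(0.046)·log₁₀(0.046) = 0.0615
  −(0.624)·log₁₀(0.624) = 0.1278
  −(0.102)·log₁₀(0.102) = 0.1011
Sum: 0.0133 + 0.1451 + 0.0615 + 0.1278 + 0.1011 = 0.449 dits.

0.449 dits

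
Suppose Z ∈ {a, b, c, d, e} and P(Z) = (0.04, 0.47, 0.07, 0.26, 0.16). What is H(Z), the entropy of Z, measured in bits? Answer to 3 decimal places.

H(Z) = −Σ p·log₂ p.
  −(0.04)·log₂(0.04) = 0.1858
  −(0.47)·log₂(0.47) = 0.5120
  −(0.07)·log₂(0.07) = 0.2686
  −(0.26)·log₂(0.26) = 0.5053
  −(0.16)·log₂(0.16) = 0.4230
Sum: 0.1858 + 0.5120 + 0.2686 + 0.5053 + 0.4230 = 1.895 bits.

1.895 bits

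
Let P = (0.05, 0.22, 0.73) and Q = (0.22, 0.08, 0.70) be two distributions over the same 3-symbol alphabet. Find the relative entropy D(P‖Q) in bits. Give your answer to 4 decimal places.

D(P‖Q) = Σ p·log₂(p/q).
  0.05·log₂(0.05/0.22) = -0.10688
  0.22·log₂(0.22/0.08) = 0.32107
  0.73·log₂(0.73/0.70) = 0.04420
D(P‖Q) = 0.2584 bits.

0.2584 bits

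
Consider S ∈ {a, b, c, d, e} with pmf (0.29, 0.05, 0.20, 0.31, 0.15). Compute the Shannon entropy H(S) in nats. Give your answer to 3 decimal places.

H(S) = −Σ p·ln p.
  −(0.29)·ln(0.29) = 0.3590
  −(0.05)·ln(0.05) = 0.1498
  −(0.20)·ln(0.20) = 0.3219
  −(0.31)·ln(0.31) = 0.3631
  −(0.15)·ln(0.15) = 0.2846
Sum: 0.3590 + 0.1498 + 0.3219 + 0.3631 + 0.2846 = 1.478 nats.

1.478 nats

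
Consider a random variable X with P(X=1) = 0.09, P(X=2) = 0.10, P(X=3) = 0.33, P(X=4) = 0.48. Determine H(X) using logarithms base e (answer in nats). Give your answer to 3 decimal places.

H(X) = −Σ p·ln p.
  −(0.09)·ln(0.09) = 0.2167
  −(0.10)·ln(0.10) = 0.2303
  −(0.33)·ln(0.33) = 0.3659
  −(0.48)·ln(0.48) = 0.3523
Sum: 0.2167 + 0.2303 + 0.3659 + 0.3523 = 1.165 nats.

1.165 nats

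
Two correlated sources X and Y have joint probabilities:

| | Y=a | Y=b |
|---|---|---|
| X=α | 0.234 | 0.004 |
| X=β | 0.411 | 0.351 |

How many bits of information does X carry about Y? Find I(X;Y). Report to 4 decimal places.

0.1506 bits

Marginals: p(X) = (0.2380, 0.7620), p(Y) = (0.6450, 0.3550).
I(X;Y) = H(X) + H(Y) − H(X,Y).
H(X) = 0.7917, H(Y) = 0.9385, H(X,Y) = 1.5796.
I(X;Y) = 0.7917 + 0.9385 − 1.5796 = 0.1506 bits.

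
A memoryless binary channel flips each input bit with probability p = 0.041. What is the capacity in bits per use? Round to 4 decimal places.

Binary symmetric channel: C = 1 − h₂(ε) where h₂ is the binary entropy function.
h₂(0.041) = −0.041·log₂0.041 − 0.959·log₂0.959 = 0.2469.
C = 1 − 0.2469 = 0.7531 bits per channel use.

0.7531 bits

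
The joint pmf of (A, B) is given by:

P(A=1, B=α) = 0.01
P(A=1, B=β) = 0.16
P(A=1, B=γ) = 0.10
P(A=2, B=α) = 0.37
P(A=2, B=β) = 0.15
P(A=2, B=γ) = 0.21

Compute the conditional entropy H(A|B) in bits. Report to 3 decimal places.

0.658 bits

Chain rule: H(A|B) = H(A,B) − H(B).
Marginals: p(A) = (0.2700, 0.7300), p(B) = (0.3800, 0.3100, 0.3100).
H(A,B) = 2.2357 bits; H(B) = 1.5780 bits.
H(A|B) = 2.2357 − 1.5780 = 0.658 bits.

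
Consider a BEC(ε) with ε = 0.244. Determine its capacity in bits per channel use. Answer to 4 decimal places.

Binary erasure channel: capacity C = 1 − ε.
C = 1 − 0.244 = 0.7560 bits per channel use.

0.7560 bits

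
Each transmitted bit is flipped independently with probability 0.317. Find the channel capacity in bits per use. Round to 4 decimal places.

0.0989 bits

Binary symmetric channel: C = 1 − h₂(ε) where h₂ is the binary entropy function.
h₂(0.317) = −0.317·log₂0.317 − 0.683·log₂0.683 = 0.9011.
C = 1 − 0.9011 = 0.0989 bits per channel use.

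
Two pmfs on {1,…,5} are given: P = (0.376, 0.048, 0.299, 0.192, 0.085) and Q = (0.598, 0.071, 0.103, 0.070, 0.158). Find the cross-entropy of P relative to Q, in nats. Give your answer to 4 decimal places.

H(P,Q) = −Σ p·ln q.
  −0.376·ln(0.598) = 0.19333
  −0.048·ln(0.071) = 0.12696
  −0.299·ln(0.103) = 0.67963
  −0.192·ln(0.070) = 0.51058
  −0.085·ln(0.158) = 0.15684
H(P,Q) = 1.6673 nats.

1.6673 nats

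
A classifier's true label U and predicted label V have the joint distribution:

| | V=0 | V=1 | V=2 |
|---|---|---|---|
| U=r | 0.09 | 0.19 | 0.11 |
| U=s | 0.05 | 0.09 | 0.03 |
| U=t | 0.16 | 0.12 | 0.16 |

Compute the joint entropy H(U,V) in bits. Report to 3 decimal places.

H(U,V) = −Σ p(x,y)·log₂ p(x,y) over all 9 cells.
  cell (r,0): −0.09·log₂0.09 = 0.3127
  cell (r,1): −0.19·log₂0.19 = 0.4552
  cell (r,2): −0.11·log₂0.11 = 0.3503
  cell (s,0): −0.05·log₂0.05 = 0.2161
  cell (s,1): −0.09·log₂0.09 = 0.3127
  cell (s,2): −0.03·log₂0.03 = 0.1518
  cell (t,0): −0.16·log₂0.16 = 0.4230
  cell (t,1): −0.12·log₂0.12 = 0.3671
  cell (t,2): −0.16·log₂0.16 = 0.4230
Sum = 3.012 bits.

3.012 bits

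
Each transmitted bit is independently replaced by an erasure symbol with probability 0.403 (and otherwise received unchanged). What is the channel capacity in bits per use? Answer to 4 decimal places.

Binary erasure channel: capacity C = 1 − ε.
C = 1 − 0.403 = 0.5970 bits per channel use.

0.5970 bits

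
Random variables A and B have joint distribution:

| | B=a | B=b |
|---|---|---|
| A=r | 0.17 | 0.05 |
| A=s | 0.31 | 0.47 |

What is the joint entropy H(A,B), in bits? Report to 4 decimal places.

H(A,B) = −Σ p(x,y)·log₂ p(x,y) over all 4 cells.
  cell (r,a): −0.17·log₂0.17 = 0.43459
  cell (r,b): −0.05·log₂0.05 = 0.21610
  cell (s,a): −0.31·log₂0.31 = 0.52379
  cell (s,b): −0.47·log₂0.47 = 0.51196
Sum = 1.6864 bits.

1.6864 bits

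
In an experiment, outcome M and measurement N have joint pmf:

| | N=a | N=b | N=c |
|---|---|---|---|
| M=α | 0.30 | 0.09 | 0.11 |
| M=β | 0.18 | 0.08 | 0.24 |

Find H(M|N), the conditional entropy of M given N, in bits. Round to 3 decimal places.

Marginals: p(M) = (0.5000, 0.5000), p(N) = (0.4800, 0.1700, 0.3500).
H(M|N) = Σ p(N) · H(M|N=·).
  N=a: p=0.4800, H(M|N=a) = 0.9544
  N=b: p=0.1700, H(M|N=b) = 0.9975
  N=c: p=0.3500, H(M|N=c) = 0.8981
Weighted sum = 0.942 bits.

0.942 bits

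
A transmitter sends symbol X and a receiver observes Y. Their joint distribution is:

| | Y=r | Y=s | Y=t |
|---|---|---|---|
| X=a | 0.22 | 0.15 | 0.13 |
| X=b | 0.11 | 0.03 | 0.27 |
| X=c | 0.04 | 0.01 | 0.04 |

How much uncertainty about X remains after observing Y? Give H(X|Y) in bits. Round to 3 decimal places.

1.217 bits

Chain rule: H(X|Y) = H(X,Y) − H(Y).
Marginals: p(X) = (0.5000, 0.4100, 0.0900), p(Y) = (0.3700, 0.1900, 0.4400).
H(X,Y) = 2.7238 bits; H(Y) = 1.5071 bits.
H(X|Y) = 2.7238 − 1.5071 = 1.217 bits.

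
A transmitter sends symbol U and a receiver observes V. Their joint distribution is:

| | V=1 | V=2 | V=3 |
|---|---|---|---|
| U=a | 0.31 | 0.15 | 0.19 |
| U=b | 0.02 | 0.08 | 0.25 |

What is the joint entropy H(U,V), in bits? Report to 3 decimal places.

H(U,V) = −Σ p(x,y)·log₂ p(x,y) over all 6 cells.
  cell (a,1): −0.31·log₂0.31 = 0.5238
  cell (a,2): −0.15·log₂0.15 = 0.4105
  cell (a,3): −0.19·log₂0.19 = 0.4552
  cell (b,1): −0.02·log₂0.02 = 0.1129
  cell (b,2): −0.08·log₂0.08 = 0.2915
  cell (b,3): −0.25·log₂0.25 = 0.5000
Sum = 2.294 bits.

2.294 bits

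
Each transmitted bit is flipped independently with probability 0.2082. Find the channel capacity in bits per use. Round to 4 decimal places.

0.2620 bits

Binary symmetric channel: C = 1 − h₂(ε) where h₂ is the binary entropy function.
h₂(0.2082) = −0.2082·log₂0.2082 − 0.7918·log₂0.7918 = 0.7380.
C = 1 − 0.7380 = 0.2620 bits per channel use.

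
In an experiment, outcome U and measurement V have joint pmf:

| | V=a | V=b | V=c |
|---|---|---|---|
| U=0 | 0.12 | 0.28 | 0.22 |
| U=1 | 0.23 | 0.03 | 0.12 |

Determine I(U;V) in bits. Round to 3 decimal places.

0.173 bits

Marginals: p(U) = (0.6200, 0.3800), p(V) = (0.3500, 0.3100, 0.3400).
I(U;V) = Σ p(x,y)·log₂[p(x,y)/(p(x)p(y))].
  (0,a): 0.12·log₂(0.5530) = -0.1026
  (0,b): 0.28·log₂(1.4568) = 0.1520
  (0,c): 0.22·log₂(1.0436) = 0.0136
  (1,a): 0.23·log₂(1.7293) = 0.1817
  (1,b): 0.03·log₂(0.2547) = -0.0592
  (1,c): 0.12·log₂(0.9288) = -0.0128
Sum = 0.173 bits.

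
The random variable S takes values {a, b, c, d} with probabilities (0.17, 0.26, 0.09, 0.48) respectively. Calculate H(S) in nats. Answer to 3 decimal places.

H(S) = −Σ p·ln p.
  −(0.17)·ln(0.17) = 0.3012
  −(0.26)·ln(0.26) = 0.3502
  −(0.09)·ln(0.09) = 0.2167
  −(0.48)·ln(0.48) = 0.3523
Sum: 0.3012 + 0.3502 + 0.2167 + 0.3523 = 1.220 nats.

1.220 nats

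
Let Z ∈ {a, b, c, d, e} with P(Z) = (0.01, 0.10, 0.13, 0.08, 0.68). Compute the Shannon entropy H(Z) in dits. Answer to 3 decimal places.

H(Z) = −Σ p·log₁₀ p.
  −(0.01)·log₁₀(0.01) = 0.0200
  −(0.10)·log₁₀(0.10) = 0.1000
  −(0.13)·log₁₀(0.13) = 0.1152
  −(0.08)·log₁₀(0.08) = 0.0878
  −(0.68)·log₁₀(0.68) = 0.1139
Sum: 0.0200 + 0.1000 + 0.1152 + 0.0878 + 0.1139 = 0.437 dits.

0.437 dits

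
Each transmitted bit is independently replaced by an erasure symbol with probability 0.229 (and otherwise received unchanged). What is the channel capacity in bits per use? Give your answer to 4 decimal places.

0.7710 bits

Binary erasure channel: capacity C = 1 − ε.
C = 1 − 0.229 = 0.7710 bits per channel use.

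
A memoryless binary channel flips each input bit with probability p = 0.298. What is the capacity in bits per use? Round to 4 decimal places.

Binary symmetric channel: C = 1 − h₂(ε) where h₂ is the binary entropy function.
h₂(0.298) = −0.298·log₂0.298 − 0.702·log₂0.702 = 0.8788.
C = 1 − 0.8788 = 0.1212 bits per channel use.

0.1212 bits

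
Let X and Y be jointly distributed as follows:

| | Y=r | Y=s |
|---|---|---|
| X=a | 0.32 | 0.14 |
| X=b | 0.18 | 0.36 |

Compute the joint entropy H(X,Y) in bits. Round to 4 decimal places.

H(X,Y) = −Σ p(x,y)·log₂ p(x,y) over all 4 cells.
  cell (a,r): −0.32·log₂0.32 = 0.52603
  cell (a,s): −0.14·log₂0.14 = 0.39711
  cell (b,r): −0.18·log₂0.18 = 0.44531
  cell (b,s): −0.36·log₂0.36 = 0.53062
Sum = 1.8991 bits.

1.8991 bits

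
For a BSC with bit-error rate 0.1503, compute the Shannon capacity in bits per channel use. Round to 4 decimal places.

0.3894 bits

Binary symmetric channel: C = 1 − h₂(ε) where h₂ is the binary entropy function.
h₂(0.1503) = −0.1503·log₂0.1503 − 0.8497·log₂0.8497 = 0.6106.
C = 1 − 0.6106 = 0.3894 bits per channel use.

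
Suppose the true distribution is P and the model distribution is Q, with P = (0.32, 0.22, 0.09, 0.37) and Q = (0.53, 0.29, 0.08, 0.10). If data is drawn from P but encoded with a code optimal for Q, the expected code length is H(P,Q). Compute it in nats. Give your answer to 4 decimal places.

H(P,Q) = −Σ p·ln q.
  −0.32·ln(0.53) = 0.20316
  −0.22·ln(0.29) = 0.27233
  −0.09·ln(0.08) = 0.22732
  −0.37·ln(0.10) = 0.85196
H(P,Q) = 1.5548 nats.

1.5548 nats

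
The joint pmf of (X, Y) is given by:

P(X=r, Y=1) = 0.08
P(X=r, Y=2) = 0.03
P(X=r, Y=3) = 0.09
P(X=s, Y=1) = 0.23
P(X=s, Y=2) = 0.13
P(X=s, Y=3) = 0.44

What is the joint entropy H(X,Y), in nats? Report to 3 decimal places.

1.488 nats

H(X,Y) = −Σ p(x,y)·ln p(x,y) over all 6 cells.
  cell (r,1): −0.08·ln0.08 = 0.2021
  cell (r,2): −0.03·ln0.03 = 0.1052
  cell (r,3): −0.09·ln0.09 = 0.2167
  cell (s,1): −0.23·ln0.23 = 0.3380
  cell (s,2): −0.13·ln0.13 = 0.2652
  cell (s,3): −0.44·ln0.44 = 0.3612
Sum = 1.488 nats.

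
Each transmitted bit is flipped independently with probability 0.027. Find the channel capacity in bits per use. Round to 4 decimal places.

Binary symmetric channel: C = 1 − h₂(ε) where h₂ is the binary entropy function.
h₂(0.027) = −0.027·log₂0.027 − 0.973·log₂0.973 = 0.1791.
C = 1 − 0.1791 = 0.8209 bits per channel use.

0.8209 bits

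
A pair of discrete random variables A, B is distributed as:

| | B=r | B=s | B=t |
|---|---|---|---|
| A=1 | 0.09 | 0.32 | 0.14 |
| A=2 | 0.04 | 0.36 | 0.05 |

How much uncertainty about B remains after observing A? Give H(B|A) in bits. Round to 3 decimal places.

Marginals: p(A) = (0.5500, 0.4500), p(B) = (0.1300, 0.6800, 0.1900).
H(B|A) = Σ p(A) · H(B|A=·).
  A=1: p=0.5500, H(B|A=1) = 1.3844
  A=2: p=0.4500, H(B|A=2) = 0.9201
Weighted sum = 1.175 bits.

1.175 bits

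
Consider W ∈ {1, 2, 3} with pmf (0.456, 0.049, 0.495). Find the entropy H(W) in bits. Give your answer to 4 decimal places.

1.2320 bits

H(W) = −Σ p·log₂ p.
  −(0.456)·log₂(0.456) = 0.51660
  −(0.049)·log₂(0.049) = 0.21320
  −(0.495)·log₂(0.495) = 0.50218
Sum: 0.51660 + 0.21320 + 0.50218 = 1.2320 bits.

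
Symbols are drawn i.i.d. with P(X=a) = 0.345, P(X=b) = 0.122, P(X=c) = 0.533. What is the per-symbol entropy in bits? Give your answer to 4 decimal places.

1.3838 bits

H(X) = −Σ p·log₂ p.
  −(0.345)·log₂(0.345) = 0.52969
  −(0.122)·log₂(0.122) = 0.37028
  −(0.533)·log₂(0.533) = 0.48385
Sum: 0.52969 + 0.37028 + 0.48385 = 1.3838 bits.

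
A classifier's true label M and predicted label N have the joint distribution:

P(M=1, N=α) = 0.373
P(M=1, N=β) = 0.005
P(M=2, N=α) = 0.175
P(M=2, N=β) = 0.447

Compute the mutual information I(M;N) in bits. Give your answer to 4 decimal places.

Marginals: p(M) = (0.3780, 0.6220), p(N) = (0.5480, 0.4520).
I(M;N) = H(M) + H(N) − H(M,N).
H(M) = 0.9566, H(N) = 0.9933, H(M,N) = 1.5282.
I(M;N) = 0.9566 + 0.9933 − 1.5282 = 0.4217 bits.

0.4217 bits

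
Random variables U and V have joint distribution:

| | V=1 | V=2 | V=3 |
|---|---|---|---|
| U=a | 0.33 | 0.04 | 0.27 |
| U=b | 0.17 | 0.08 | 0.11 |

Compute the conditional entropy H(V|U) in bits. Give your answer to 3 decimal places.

Marginals: p(U) = (0.6400, 0.3600), p(V) = (0.5000, 0.1200, 0.3800).
H(V|U) = Σ p(U) · H(V|U=·).
  U=a: p=0.6400, H(V|U=a) = 1.2680
  U=b: p=0.3600, H(V|U=b) = 1.5160
Weighted sum = 1.357 bits.

1.357 bits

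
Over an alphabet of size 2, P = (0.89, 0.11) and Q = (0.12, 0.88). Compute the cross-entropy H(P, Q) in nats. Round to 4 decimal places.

1.9011 nats

H(P,Q) = −Σ p·ln q.
  −0.89·ln(0.12) = 1.88703
  −0.11·ln(0.88) = 0.01406
H(P,Q) = 1.9011 nats.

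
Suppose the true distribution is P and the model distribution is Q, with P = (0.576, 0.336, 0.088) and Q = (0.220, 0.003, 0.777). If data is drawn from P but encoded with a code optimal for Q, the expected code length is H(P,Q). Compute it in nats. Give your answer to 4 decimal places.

2.8462 nats

H(P,Q) = −Σ p·ln q.
  −0.576·ln(0.220) = 0.87214
  −0.336·ln(0.003) = 1.95187
  −0.088·ln(0.777) = 0.02220
H(P,Q) = 2.8462 nats.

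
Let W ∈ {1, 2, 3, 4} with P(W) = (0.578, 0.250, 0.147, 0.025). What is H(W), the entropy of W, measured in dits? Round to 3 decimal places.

0.451 dits

H(W) = −Σ p·log₁₀ p.
  −(0.578)·log₁₀(0.578) = 0.1376
  −(0.250)·log₁₀(0.250) = 0.1505
  −(0.147)·log₁₀(0.147) = 0.1224
  −(0.025)·log₁₀(0.025) = 0.0401
Sum: 0.1376 + 0.1505 + 0.1224 + 0.0401 = 0.451 dits.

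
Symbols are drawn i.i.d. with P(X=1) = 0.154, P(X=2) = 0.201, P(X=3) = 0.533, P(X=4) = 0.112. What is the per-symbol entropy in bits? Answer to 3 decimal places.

1.719 bits

H(X) = −Σ p·log₂ p.
  −(0.154)·log₂(0.154) = 0.4156
  −(0.201)·log₂(0.201) = 0.4653
  −(0.533)·log₂(0.533) = 0.4839
  −(0.112)·log₂(0.112) = 0.3537
Sum: 0.4156 + 0.4653 + 0.4839 + 0.3537 = 1.719 bits.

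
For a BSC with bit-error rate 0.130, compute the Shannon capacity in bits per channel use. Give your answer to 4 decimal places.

Binary symmetric channel: C = 1 − h₂(ε) where h₂ is the binary entropy function.
h₂(0.130) = −0.130·log₂0.130 − 0.870·log₂0.870 = 0.5574.
C = 1 − 0.5574 = 0.4426 bits per channel use.

0.4426 bits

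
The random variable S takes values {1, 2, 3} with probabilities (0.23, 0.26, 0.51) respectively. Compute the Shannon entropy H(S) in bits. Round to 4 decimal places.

1.4884 bits

H(S) = −Σ p·log₂ p.
  −(0.23)·log₂(0.23) = 0.48767
  −(0.26)·log₂(0.26) = 0.50529
  −(0.51)·log₂(0.51) = 0.49543
Sum: 0.48767 + 0.50529 + 0.49543 = 1.4884 bits.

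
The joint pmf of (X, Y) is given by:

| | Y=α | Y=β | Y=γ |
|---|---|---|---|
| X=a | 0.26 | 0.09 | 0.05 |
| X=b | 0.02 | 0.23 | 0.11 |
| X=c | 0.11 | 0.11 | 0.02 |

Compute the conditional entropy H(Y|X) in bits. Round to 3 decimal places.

Chain rule: H(Y|X) = H(X,Y) − H(X).
Marginals: p(X) = (0.4000, 0.3600, 0.2400), p(Y) = (0.3900, 0.4300, 0.1800).
H(X,Y) = 2.7983 bits; H(X) = 1.5535 bits.
H(Y|X) = 2.7983 − 1.5535 = 1.245 bits.

1.245 bits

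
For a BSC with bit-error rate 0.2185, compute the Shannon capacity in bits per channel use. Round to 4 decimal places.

0.2426 bits

Binary symmetric channel: C = 1 − h₂(ε) where h₂ is the binary entropy function.
h₂(0.2185) = −0.2185·log₂0.2185 − 0.7815·log₂0.7815 = 0.7574.
C = 1 − 0.7574 = 0.2426 bits per channel use.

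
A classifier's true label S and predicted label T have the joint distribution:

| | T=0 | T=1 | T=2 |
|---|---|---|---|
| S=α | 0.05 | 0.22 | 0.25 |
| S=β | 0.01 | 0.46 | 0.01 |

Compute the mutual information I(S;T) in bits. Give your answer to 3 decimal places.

Marginals: p(S) = (0.5200, 0.4800), p(T) = (0.0600, 0.6800, 0.2600).
I(S;T) = Σ p(x,y)·log₂[p(x,y)/(p(x)p(y))].
  (α,0): 0.05·log₂(1.6026) = 0.0340
  (α,1): 0.22·log₂(0.6222) = -0.1506
  (α,2): 0.25·log₂(1.8491) = 0.2217
  (β,0): 0.01·log₂(0.3472) = -0.0153
  (β,1): 0.46·log₂(1.4093) = 0.2277
  (β,2): 0.01·log₂(0.0801) = -0.0364
Sum = 0.281 bits.

0.281 bits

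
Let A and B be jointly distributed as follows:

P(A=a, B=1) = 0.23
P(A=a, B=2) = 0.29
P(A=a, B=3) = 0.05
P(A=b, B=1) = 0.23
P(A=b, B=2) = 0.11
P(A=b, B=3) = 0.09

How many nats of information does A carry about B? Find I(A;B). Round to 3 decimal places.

0.038 nats

Marginals: p(A) = (0.5700, 0.4300), p(B) = (0.4600, 0.4000, 0.1400).
I(A;B) = H(A) + H(B) − H(A,B).
H(A) = 0.6833, H(B) = 0.9990, H(A,B) = 1.6443.
I(A;B) = 0.6833 + 0.9990 − 1.6443 = 0.038 nats.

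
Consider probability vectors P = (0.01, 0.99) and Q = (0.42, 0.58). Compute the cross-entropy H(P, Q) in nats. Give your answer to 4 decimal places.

0.5480 nats

H(P,Q) = −Σ p·ln q.
  −0.01·ln(0.42) = 0.00868
  −0.99·ln(0.58) = 0.53928
H(P,Q) = 0.5480 nats.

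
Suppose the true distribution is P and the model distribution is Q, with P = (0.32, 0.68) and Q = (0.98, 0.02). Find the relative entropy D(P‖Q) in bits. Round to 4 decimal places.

D(P‖Q) = Σ p·log₂(p/q).
  0.32·log₂(0.32/0.98) = -0.51671
  0.68·log₂(0.68/0.02) = 3.45947
D(P‖Q) = 2.9428 bits.

2.9428 bits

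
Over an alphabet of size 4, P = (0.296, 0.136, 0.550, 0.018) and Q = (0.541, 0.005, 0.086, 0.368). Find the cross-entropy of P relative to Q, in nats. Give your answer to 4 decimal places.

H(P,Q) = −Σ p·ln q.
  −0.296·ln(0.541) = 0.18184
  −0.136·ln(0.005) = 0.72057
  −0.550·ln(0.086) = 1.34937
  −0.018·ln(0.368) = 0.01799
H(P,Q) = 2.2698 nats.

2.2698 nats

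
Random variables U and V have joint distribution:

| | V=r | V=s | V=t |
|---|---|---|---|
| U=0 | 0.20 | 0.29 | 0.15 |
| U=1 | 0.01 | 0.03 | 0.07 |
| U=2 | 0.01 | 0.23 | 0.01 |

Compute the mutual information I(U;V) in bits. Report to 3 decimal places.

0.205 bits

Marginals: p(U) = (0.6400, 0.1100, 0.2500), p(V) = (0.2200, 0.5500, 0.2300).
I(U;V) = Σ p(x,y)·log₂[p(x,y)/(p(x)p(y))].
  (0,r): 0.20·log₂(1.4205) = 0.1013
  (0,s): 0.29·log₂(0.8239) = -0.0811
  (0,t): 0.15·log₂(1.0190) = 0.0041
  (1,r): 0.01·log₂(0.4132) = -0.0128
  (1,s): 0.03·log₂(0.4959) = -0.0304
  (1,t): 0.07·log₂(2.7668) = 0.1028
  (2,r): 0.01·log₂(0.1818) = -0.0246
  (2,s): 0.23·log₂(1.6727) = 0.1707
  (2,t): 0.01·log₂(0.1739) = -0.0252
Sum = 0.205 bits.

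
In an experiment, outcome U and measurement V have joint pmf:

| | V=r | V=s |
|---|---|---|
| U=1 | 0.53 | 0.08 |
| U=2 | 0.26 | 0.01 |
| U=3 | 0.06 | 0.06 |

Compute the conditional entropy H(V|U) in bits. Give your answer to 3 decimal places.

Marginals: p(U) = (0.6100, 0.2700, 0.1200), p(V) = (0.8500, 0.1500).
H(V|U) = Σ p(U) · H(V|U=·).
  U=1: p=0.6100, H(V|U=1) = 0.5606
  U=2: p=0.2700, H(V|U=2) = 0.2285
  U=3: p=0.1200, H(V|U=3) = 1.0000
Weighted sum = 0.524 bits.

0.524 bits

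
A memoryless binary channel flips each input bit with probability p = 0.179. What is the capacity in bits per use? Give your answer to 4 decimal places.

0.3221 bits

Binary symmetric channel: C = 1 − h₂(ε) where h₂ is the binary entropy function.
h₂(0.179) = −0.179·log₂0.179 − 0.821·log₂0.821 = 0.6779.
C = 1 − 0.6779 = 0.3221 bits per channel use.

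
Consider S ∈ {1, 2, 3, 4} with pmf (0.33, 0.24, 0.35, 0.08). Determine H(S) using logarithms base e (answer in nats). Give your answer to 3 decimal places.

1.278 nats

H(S) = −Σ p·ln p.
  −(0.33)·ln(0.33) = 0.3659
  −(0.24)·ln(0.24) = 0.3425
  −(0.35)·ln(0.35) = 0.3674
  −(0.08)·ln(0.08) = 0.2021
Sum: 0.3659 + 0.3425 + 0.3674 + 0.2021 = 1.278 nats.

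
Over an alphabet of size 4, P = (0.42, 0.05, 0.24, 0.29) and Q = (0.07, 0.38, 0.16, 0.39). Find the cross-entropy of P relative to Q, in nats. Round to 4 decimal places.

1.8782 nats

H(P,Q) = −Σ p·ln q.
  −0.42·ln(0.07) = 1.11689
  −0.05·ln(0.38) = 0.04838
  −0.24·ln(0.16) = 0.43982
  −0.29·ln(0.39) = 0.27307
H(P,Q) = 1.8782 nats.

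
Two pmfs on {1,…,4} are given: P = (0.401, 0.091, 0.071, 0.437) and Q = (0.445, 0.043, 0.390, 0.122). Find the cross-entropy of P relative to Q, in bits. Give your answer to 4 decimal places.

2.3043 bits

H(P,Q) = −Σ p·log₂ q.
  −0.401·log₂(0.445) = 0.46842
  −0.091·log₂(0.043) = 0.41310
  −0.071·log₂(0.390) = 0.09645
  −0.437·log₂(0.122) = 1.32632
H(P,Q) = 2.3043 bits.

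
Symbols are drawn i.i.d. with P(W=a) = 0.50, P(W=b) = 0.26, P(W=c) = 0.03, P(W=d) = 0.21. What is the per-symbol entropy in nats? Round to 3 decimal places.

H(W) = −Σ p·ln p.
  −(0.50)·ln(0.50) = 0.3466
  −(0.26)·ln(0.26) = 0.3502
  −(0.03)·ln(0.03) = 0.1052
  −(0.21)·ln(0.21) = 0.3277
Sum: 0.3466 + 0.3502 + 0.1052 + 0.3277 = 1.130 nats.

1.130 nats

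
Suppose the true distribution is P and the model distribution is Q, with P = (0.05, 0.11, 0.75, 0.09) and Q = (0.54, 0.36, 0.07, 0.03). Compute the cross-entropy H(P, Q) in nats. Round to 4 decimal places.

2.4532 nats

H(P,Q) = −Σ p·ln q.
  −0.05·ln(0.54) = 0.03081
  −0.11·ln(0.36) = 0.11238
  −0.75·ln(0.07) = 1.99445
  −0.09·ln(0.03) = 0.31559
H(P,Q) = 2.4532 nats.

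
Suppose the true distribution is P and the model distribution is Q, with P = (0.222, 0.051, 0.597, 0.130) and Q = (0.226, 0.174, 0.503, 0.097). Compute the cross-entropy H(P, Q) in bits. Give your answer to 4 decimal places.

H(P,Q) = −Σ p·log₂ q.
  −0.222·log₂(0.226) = 0.47632
  −0.051·log₂(0.174) = 0.12866
  −0.597·log₂(0.503) = 0.59185
  −0.130·log₂(0.097) = 0.43756
H(P,Q) = 1.6344 bits.

1.6344 bits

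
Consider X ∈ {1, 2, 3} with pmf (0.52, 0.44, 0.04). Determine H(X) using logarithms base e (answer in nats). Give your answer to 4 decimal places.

H(X) = −Σ p·ln p.
  −(0.52)·ln(0.52) = 0.34004
  −(0.44)·ln(0.44) = 0.36123
  −(0.04)·ln(0.04) = 0.12876
Sum: 0.34004 + 0.36123 + 0.12876 = 0.8300 nats.

0.8300 nats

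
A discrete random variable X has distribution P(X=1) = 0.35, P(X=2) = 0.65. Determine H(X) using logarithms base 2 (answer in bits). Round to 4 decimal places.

H(X) = −Σ p·log₂ p.
  −(0.35)·log₂(0.35) = 0.53010
  −(0.65)·log₂(0.65) = 0.40397
Sum: 0.53010 + 0.40397 = 0.9341 bits.

0.9341 bits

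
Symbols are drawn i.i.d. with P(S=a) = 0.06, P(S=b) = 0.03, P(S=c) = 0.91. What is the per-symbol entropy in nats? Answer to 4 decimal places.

H(S) = −Σ p·ln p.
  −(0.06)·ln(0.06) = 0.16880
  −(0.03)·ln(0.03) = 0.10520
  −(0.91)·ln(0.91) = 0.08582
Sum: 0.16880 + 0.10520 + 0.08582 = 0.3598 nats.

0.3598 nats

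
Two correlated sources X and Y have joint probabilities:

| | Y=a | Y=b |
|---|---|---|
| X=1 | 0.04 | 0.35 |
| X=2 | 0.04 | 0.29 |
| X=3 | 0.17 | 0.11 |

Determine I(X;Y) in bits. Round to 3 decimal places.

Marginals: p(X) = (0.3900, 0.3300, 0.2800), p(Y) = (0.2500, 0.7500).
I(X;Y) = H(X) + H(Y) − H(X,Y).
H(X) = 1.5718, H(Y) = 0.8113, H(X,Y) = 2.2044.
I(X;Y) = 1.5718 + 0.8113 − 2.2044 = 0.179 bits.

0.179 bits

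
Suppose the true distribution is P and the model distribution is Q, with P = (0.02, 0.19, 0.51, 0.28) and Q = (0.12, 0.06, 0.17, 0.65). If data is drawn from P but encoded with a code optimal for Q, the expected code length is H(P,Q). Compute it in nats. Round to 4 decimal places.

1.6013 nats

H(P,Q) = −Σ p·ln q.
  −0.02·ln(0.12) = 0.04241
  −0.19·ln(0.06) = 0.53455
  −0.51·ln(0.17) = 0.90370
  −0.28·ln(0.65) = 0.12062
H(P,Q) = 1.6013 nats.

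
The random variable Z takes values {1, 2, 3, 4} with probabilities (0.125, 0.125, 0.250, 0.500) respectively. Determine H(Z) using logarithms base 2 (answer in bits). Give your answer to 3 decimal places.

H(Z) = −Σ p·log₂ p.
  −(0.125)·log₂(0.125) = 0.3750
  −(0.125)·log₂(0.125) = 0.3750
  −(0.250)·log₂(0.250) = 0.5000
  −(0.500)·log₂(0.500) = 0.5000
Sum: 0.3750 + 0.3750 + 0.5000 + 0.5000 = 1.750 bits.

1.750 bits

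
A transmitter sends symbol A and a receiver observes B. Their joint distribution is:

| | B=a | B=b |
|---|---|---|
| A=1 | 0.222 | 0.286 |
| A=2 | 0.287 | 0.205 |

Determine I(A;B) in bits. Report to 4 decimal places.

Marginals: p(A) = (0.5080, 0.4920), p(B) = (0.5090, 0.4910).
I(A;B) = Σ p(x,y)·log₂[p(x,y)/(p(x)p(y))].
  (1,a): 0.222·log₂(0.8586) = -0.04884
  (1,b): 0.286·log₂(1.1466) = 0.05645
  (2,a): 0.287·log₂(1.1460) = 0.05644
  (2,b): 0.205·log₂(0.8486) = -0.04855
Sum = 0.0155 bits.

0.0155 bits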